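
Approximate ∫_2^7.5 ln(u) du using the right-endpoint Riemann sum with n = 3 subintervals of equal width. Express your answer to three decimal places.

Δu = (7.5 − 2)/3 = 11/6.
Right endpoints: 23/6, 17/3, 7.5.
f(23/6) ≈ 1.344, f(17/3) ≈ 1.735, f(7.5) ≈ 2.015.
Sum = Δu · [f(23/6) + f(17/3) + f(7.5)].
Sum ≈ 9.338.

9.338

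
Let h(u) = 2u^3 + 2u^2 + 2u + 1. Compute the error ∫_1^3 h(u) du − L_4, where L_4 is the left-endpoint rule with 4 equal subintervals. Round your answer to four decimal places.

Exact integral: ∫_1^3 h(u) du ≈ 67.333333.
L_4 = 50.5.
Error ≈ 67.333333 − 50.5 ≈ 16.8333.

16.8333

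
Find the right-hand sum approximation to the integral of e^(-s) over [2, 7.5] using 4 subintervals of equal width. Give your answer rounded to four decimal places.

Δs = (7.5 − 2)/4 = 1.375.
Right endpoints: 3.375, 4.75, 6.125, 7.5.
f(3.375) ≈ 0.0342, f(4.75) ≈ 0.0087, f(6.125) ≈ 0.0022, f(7.5) ≈ 0.0006.
Sum = Δs · [f(3.375) + f(4.75) + f(6.125) + f(7.5)].
Sum ≈ 0.0627.

0.0627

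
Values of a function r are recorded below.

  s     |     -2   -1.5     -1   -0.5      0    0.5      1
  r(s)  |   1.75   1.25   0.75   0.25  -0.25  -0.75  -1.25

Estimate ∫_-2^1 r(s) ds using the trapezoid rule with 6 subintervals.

0.75

Δs = 0.5.
T_6 = (0.5/2)·[1.75 + 2·1.25 + 2·0.75 + 2·0.25 + 2·(-0.25) + 2·(-0.75) + (-1.25)] = 0.75.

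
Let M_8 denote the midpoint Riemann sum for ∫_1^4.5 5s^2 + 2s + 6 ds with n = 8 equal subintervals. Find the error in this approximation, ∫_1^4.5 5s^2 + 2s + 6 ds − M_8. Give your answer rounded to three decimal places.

0.279

Exact integral: ∫_1^4.5 f(s) ds ≈ 190.45833.
M_8 ≈ 190.17920.
Error ≈ 190.45833 − 190.17920 ≈ 0.279.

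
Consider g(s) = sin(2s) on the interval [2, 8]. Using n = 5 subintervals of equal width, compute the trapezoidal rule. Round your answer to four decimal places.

0.0709

Δs = (8 − 2)/5 = 1.2.
g(2) ≈ -0.7568, g(3.2) ≈ 0.1165, g(4.4) ≈ 0.5849, g(5.6) ≈ -0.9792, g(6.8) ≈ 0.8592, g(8) ≈ -0.2879.
T_5 = (Δs/2)·[g(s_0) + 2g(s_1) + ... + 2g(s_{4}) + g(s_5)].
Sum ≈ 0.0709.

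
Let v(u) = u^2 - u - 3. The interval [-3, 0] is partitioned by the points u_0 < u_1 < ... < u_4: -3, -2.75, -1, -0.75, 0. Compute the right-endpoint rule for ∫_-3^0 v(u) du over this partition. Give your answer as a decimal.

-2.59375

Subinterval widths: 0.25, 1.75, 0.25, 0.75.
Right endpoints: -2.75, -1, -0.75, 0.
v(-2.75) = 7.3125, v(-1) = -1, v(-0.75) = -1.6875, v(0) = -3.
Sum = Σ Δu_i · v(u_i).
Sum = -2.59375.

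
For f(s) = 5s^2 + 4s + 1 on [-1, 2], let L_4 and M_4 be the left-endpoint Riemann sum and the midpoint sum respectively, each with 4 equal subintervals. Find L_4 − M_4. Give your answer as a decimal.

-8.015625

L_4 = 15.28125.
M_4 = 23.296875.
L_4 − M_4 = -8.015625.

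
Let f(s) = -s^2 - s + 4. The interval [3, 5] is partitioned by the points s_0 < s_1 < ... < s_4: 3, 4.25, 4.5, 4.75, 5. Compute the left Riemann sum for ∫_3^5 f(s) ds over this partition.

Subinterval widths: 1.25, 0.25, 0.25, 0.25.
Left endpoints: 3, 4.25, 4.5, 4.75.
f(3) = -8, f(4.25) = -18.3125, f(4.5) = -20.75, f(4.75) = -23.3125.
Sum = Σ Δs_i · f(s_i).
Sum = -25.59375.

-25.59375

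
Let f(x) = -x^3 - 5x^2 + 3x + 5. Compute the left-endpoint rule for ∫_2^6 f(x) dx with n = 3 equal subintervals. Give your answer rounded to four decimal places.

-381.4815

Δx = (6 − 2)/3 = 4/3.
Left endpoints: 2, 10/3, 14/3.
f(2) = -17, f(10/3) = -2095/27, f(14/3) = -5171/27.
Sum = Δx · [f(2) + f(10/3) + f(14/3)].
Sum ≈ -381.4815.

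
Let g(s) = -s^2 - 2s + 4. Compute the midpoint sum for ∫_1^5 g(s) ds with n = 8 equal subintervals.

Δs = (5 − 1)/8 = 0.5.
Midpoints: 1.25, 1.75, 2.25, 2.75, 3.25, 3.75, 4.25, 4.75.
g(1.25) = -0.0625, g(1.75) = -2.5625, g(2.25) = -5.5625, g(2.75) = -9.0625, g(3.25) = -13.0625, g(3.75) = -17.5625, g(4.25) = -22.5625, g(4.75) = -28.0625.
Sum = Δs · [g(1.25) + g(1.75) + g(2.25) + ...].
Sum = -49.25.

-49.25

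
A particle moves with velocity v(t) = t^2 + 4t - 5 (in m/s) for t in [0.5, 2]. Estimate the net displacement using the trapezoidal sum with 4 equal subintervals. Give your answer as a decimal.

Δt = (2 − 0.5)/4 = 0.375.
v(0.5) = -2.75, v(0.875) = -0.734375, v(1.25) = 1.5625, v(1.625) = 4.140625, v(2) = 7.
T_4 = (Δt/2)·[v(t_0) + 2v(t_1) + 2v(t_2) + 2v(t_3) + v(t_4)].
Sum = 2.66015625.

2.66015625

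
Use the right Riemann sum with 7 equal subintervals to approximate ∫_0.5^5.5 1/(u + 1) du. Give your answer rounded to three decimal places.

1.301

Δu = (5.5 − 0.5)/7 = 5/7.
Right endpoints: 17/14, 27/14, 37/14, 47/14, 57/14, 67/14, 5.5.
f(17/14) = 14/31, f(27/14) = 14/41, f(37/14) = 14/51, f(47/14) = 14/61, f(57/14) = 14/71, f(67/14) = 14/81, f(5.5) = 2/13.
Sum = Δu · [f(17/14) + f(27/14) + f(37/14) + ...].
Sum ≈ 1.301.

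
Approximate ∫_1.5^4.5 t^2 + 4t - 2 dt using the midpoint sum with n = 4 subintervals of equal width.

59.109375

Δt = (4.5 − 1.5)/4 = 0.75.
Midpoints: 1.875, 2.625, 3.375, 4.125.
f(1.875) = 9.015625, f(2.625) = 15.390625, f(3.375) = 22.890625, f(4.125) = 31.515625.
Sum = Δt · [f(1.875) + f(2.625) + f(3.375) + f(4.125)].
Sum = 59.109375.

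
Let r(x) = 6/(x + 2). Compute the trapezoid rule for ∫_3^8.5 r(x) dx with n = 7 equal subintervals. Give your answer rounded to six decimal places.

Δx = (8.5 − 3)/7 = 11/14.
r(3) = 1.2, r(53/14) = 28/27, r(32/7) = 21/23, r(75/14) = 84/103, r(43/7) = 14/19, r(97/14) = 0.672, r(54/7) = 21/34, r(8.5) = 4/7.
T_7 = (Δx/2)·[r(x_0) + 2r(x_1) + ... + 2r(x_{6}) + r(x_7)].
Sum ≈ 4.461143.

4.461143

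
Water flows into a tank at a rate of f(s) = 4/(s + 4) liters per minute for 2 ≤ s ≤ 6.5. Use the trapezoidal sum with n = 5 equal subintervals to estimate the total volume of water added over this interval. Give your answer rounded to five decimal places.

Δs = (6.5 − 2)/5 = 0.9.
f(2) = 2/3, f(2.9) = 40/69, f(3.8) = 20/39, f(4.7) = 40/87, f(5.6) = 5/12, f(6.5) = 8/21.
T_5 = (Δs/2)·[f(s_0) + 2f(s_1) + ... + 2f(s_{4}) + f(s_5)].
Sum ≈ 2.24350.

2.24350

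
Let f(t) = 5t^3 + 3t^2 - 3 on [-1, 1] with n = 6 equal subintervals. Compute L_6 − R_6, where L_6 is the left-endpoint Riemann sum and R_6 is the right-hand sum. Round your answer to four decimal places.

L_6 ≈ -5.555556.
R_6 ≈ -2.222222.
L_6 − R_6 ≈ -3.3333.

-3.3333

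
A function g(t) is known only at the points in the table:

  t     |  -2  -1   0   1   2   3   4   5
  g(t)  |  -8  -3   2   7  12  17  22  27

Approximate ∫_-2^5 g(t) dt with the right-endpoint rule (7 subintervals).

84

Δt = 1.
Sum = 1·[(-3) + 2 + 7 + 12 + 17 + 22 + 27] = 84.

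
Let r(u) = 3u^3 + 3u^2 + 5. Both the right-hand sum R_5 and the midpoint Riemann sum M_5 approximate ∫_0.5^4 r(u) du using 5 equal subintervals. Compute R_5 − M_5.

93.5746875

R_5 = 363.58.
M_5 = 270.0053125.
R_5 − M_5 = 93.5746875.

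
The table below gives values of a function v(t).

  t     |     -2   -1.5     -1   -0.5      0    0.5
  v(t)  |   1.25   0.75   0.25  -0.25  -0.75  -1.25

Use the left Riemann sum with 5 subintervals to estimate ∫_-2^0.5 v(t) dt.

Δt = 0.5.
Sum = 0.5·[1.25 + 0.75 + 0.25 + (-0.25) + (-0.75)] = 0.625.

0.625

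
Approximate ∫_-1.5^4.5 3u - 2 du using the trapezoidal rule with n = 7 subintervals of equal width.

15

Δu = (4.5 − (-1.5))/7 = 6/7.
f(-1.5) = -6.5, f(-9/14) = -55/14, f(3/14) = -19/14, f(15/14) = 17/14, f(27/14) = 53/14, f(39/14) = 89/14, f(51/14) = 125/14, f(4.5) = 11.5.
T_7 = (Δu/2)·[f(u_0) + 2f(u_1) + ... + 2f(u_{6}) + f(u_7)].
Sum = 15.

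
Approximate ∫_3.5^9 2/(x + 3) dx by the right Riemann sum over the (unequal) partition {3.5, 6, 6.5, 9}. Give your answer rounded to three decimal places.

Subinterval widths: 2.5, 0.5, 2.5.
Right endpoints: 6, 6.5, 9.
f(6) = 2/9, f(6.5) = 4/19, f(9) = 1/6.
Sum = Σ Δx_i · f(x_i).
Sum ≈ 1.077.

1.077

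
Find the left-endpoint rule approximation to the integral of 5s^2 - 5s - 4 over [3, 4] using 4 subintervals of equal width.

36.46875

Δs = (4 − 3)/4 = 0.25.
Left endpoints: 3, 3.25, 3.5, 3.75.
f(3) = 26, f(3.25) = 32.5625, f(3.5) = 39.75, f(3.75) = 47.5625.
Sum = Δs · [f(3) + f(3.25) + f(3.5) + f(3.75)].
Sum = 36.46875.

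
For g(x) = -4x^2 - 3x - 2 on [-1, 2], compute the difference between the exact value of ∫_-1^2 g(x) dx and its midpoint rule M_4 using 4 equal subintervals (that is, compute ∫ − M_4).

Exact integral: ∫_-1^2 g(x) dx = -22.5.
M_4 = -21.9375.
Error = -22.5 − (-21.9375) = -0.5625.

-0.5625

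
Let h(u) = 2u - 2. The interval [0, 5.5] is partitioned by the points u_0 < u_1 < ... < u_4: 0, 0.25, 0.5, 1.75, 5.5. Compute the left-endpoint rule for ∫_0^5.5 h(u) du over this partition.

Subinterval widths: 0.25, 0.25, 1.25, 3.75.
Left endpoints: 0, 0.25, 0.5, 1.75.
h(0) = -2, h(0.25) = -1.5, h(0.5) = -1, h(1.75) = 1.5.
Sum = Σ Δu_i · h(u_i).
Sum = 3.5.

3.5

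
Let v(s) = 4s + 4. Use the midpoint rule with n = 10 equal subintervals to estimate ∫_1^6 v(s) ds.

90

Δs = (6 − 1)/10 = 0.5.
Midpoints: 1.25, 1.75, 2.25, 2.75, 3.25, 3.75, 4.25, 4.75, 5.25, 5.75.
v(1.25) = 9, v(1.75) = 11, v(2.25) = 13, v(2.75) = 15, v(3.25) = 17, v(3.75) = 19, v(4.25) = 21, v(4.75) = 23, v(5.25) = 25, v(5.75) = 27.
Sum = Δs · [v(1.25) + v(1.75) + v(2.25) + ...].
Sum = 90.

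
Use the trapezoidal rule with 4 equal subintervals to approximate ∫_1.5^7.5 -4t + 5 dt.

-78

Δt = (7.5 − 1.5)/4 = 1.5.
f(1.5) = -1, f(3) = -7, f(4.5) = -13, f(6) = -19, f(7.5) = -25.
T_4 = (Δt/2)·[f(t_0) + 2f(t_1) + 2f(t_2) + 2f(t_3) + f(t_4)].
Sum = -78.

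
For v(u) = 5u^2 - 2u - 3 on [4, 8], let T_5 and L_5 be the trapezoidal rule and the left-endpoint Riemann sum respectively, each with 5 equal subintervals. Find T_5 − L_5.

92.8

T_5 = 688.8.
L_5 = 596.
T_5 − L_5 = 92.8.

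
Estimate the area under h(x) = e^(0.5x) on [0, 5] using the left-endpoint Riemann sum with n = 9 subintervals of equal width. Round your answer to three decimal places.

19.402

Δx = (5 − 0)/9 = 5/9.
Left endpoints: 0, 5/9, 10/9, 5/3, 20/9, 25/9, 10/3, 35/9, 40/9.
h(0) ≈ 1.000, h(5/9) ≈ 1.320, h(10/9) ≈ 1.743, h(5/3) ≈ 2.301, h(20/9) ≈ 3.038, h(25/9) ≈ 4.010, h(10/3) ≈ 5.294, h(35/9) ≈ 6.990, h(40/9) ≈ 9.228.
Sum = Δx · [h(0) + h(5/9) + h(10/9) + ...].
Sum ≈ 19.402.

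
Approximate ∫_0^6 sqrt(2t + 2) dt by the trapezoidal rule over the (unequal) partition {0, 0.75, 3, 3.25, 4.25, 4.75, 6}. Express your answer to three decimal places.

16.430

Subinterval widths: 0.75, 2.25, 0.25, 1, 0.5, 1.25.
f(0) ≈ 1.414, f(0.75) ≈ 1.871, f(3) ≈ 2.828, f(3.25) ≈ 2.915, f(4.25) ≈ 3.240, f(4.75) ≈ 3.391, f(6) ≈ 3.742.
On each subinterval the trapezoid contributes (Δt_i/2)·[f(t_{i-1}) + f(t_i)].
Sum ≈ 16.430.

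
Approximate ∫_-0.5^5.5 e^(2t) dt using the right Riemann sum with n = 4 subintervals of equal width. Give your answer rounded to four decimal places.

Δt = (5.5 − (-0.5))/4 = 1.5.
Right endpoints: 1, 2.5, 4, 5.5.
f(1) ≈ 7.3891, f(2.5) ≈ 148.4132, f(4) ≈ 2980.9580, f(5.5) ≈ 59874.1417.
Sum = Δt · [f(1) + f(2.5) + f(4) + f(5.5)].
Sum ≈ 94516.3529.

94516.3529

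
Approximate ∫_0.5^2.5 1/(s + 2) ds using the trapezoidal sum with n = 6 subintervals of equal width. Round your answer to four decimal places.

Δs = (2.5 − 0.5)/6 = 1/3.
f(0.5) = 0.4, f(5/6) = 6/17, f(7/6) = 6/19, f(1.5) = 2/7, f(11/6) = 6/23, f(13/6) = 0.24, f(2.5) = 2/9.
T_6 = (Δs/2)·[f(s_0) + 2f(s_1) + ... + 2f(s_{5}) + f(s_6)].
Sum ≈ 0.5888.

0.5888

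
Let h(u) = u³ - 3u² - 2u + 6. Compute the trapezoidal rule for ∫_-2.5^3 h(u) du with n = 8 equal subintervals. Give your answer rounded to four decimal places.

Δu = (3 − (-2.5))/8 = 0.6875.
h(-2.5) = -23.375, h(-1.8125) = -25333/4096, h(-1.125) = 1551/512, h(-0.4375) = 25465/4096, h(0.25) = 5.328125, h(0.9375) = 9471/4096, h(1.625) = -451/512, h(2.3125) = -9427/4096, h(3) = 0.
T_8 = (Δu/2)·[h(u_0) + 2h(u_1) + ... + 2h(u_{7}) + h(u_8)].
Sum ≈ -2.8655.

-2.8655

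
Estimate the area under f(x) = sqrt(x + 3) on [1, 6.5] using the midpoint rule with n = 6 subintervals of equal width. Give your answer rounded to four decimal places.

14.1904

Δx = (6.5 − 1)/6 = 11/12.
Midpoints: 35/24, 2.375, 79/24, 101/24, 5.125, 145/24.
f(35/24) ≈ 2.1115, f(2.375) ≈ 2.3184, f(79/24) ≈ 2.5083, f(101/24) ≈ 2.6848, f(5.125) ≈ 2.8504, f(145/24) ≈ 3.0069.
Sum = Δx · [f(35/24) + f(2.375) + f(79/24) + ...].
Sum ≈ 14.1904.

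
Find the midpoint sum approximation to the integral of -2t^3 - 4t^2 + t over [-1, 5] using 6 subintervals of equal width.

-460

Δt = (5 − (-1))/6 = 1.
Midpoints: -0.5, 0.5, 1.5, 2.5, 3.5, 4.5.
f(-0.5) = -1.25, f(0.5) = -0.75, f(1.5) = -14.25, f(2.5) = -53.75, f(3.5) = -131.25, f(4.5) = -258.75.
Sum = Δt · [f(-0.5) + f(0.5) + f(1.5) + ...].
Sum = -460.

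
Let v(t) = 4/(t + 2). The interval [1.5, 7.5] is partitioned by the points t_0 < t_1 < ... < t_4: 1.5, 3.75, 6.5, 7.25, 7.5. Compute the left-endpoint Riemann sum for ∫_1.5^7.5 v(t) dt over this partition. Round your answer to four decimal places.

Subinterval widths: 2.25, 2.75, 0.75, 0.25.
Left endpoints: 1.5, 3.75, 6.5, 7.25.
v(1.5) = 8/7, v(3.75) = 16/23, v(6.5) = 8/17, v(7.25) = 16/37.
Sum = Σ Δt_i · v(t_i).
Sum ≈ 4.9455.

4.9455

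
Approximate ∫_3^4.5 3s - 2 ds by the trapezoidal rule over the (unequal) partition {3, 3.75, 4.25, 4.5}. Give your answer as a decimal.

Subinterval widths: 0.75, 0.5, 0.25.
f(3) = 7, f(3.75) = 9.25, f(4.25) = 10.75, f(4.5) = 11.5.
On each subinterval the trapezoid contributes (Δs_i/2)·[f(s_{i-1}) + f(s_i)].
Sum = 13.875.

13.875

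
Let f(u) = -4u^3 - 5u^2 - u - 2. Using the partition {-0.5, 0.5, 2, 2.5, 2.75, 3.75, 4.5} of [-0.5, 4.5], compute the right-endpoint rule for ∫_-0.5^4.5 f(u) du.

Subinterval widths: 1, 1.5, 0.5, 0.25, 1, 0.75.
Right endpoints: 0.5, 2, 2.5, 2.75, 3.75, 4.5.
f(0.5) = -4.25, f(2) = -56, f(2.5) = -98.25, f(2.75) = -125.75, f(3.75) = -287, f(4.5) = -472.25.
Sum = Σ Δu_i · f(u_i).
Sum = -810.

-810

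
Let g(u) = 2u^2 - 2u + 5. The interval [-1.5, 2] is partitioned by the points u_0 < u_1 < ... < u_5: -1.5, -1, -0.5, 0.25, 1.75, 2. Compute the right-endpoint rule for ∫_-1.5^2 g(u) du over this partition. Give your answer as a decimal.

Subinterval widths: 0.5, 0.5, 0.75, 1.5, 0.25.
Right endpoints: -1, -0.5, 0.25, 1.75, 2.
g(-1) = 9, g(-0.5) = 6.5, g(0.25) = 4.625, g(1.75) = 7.625, g(2) = 9.
Sum = Σ Δu_i · g(u_i).
Sum = 24.90625.

24.90625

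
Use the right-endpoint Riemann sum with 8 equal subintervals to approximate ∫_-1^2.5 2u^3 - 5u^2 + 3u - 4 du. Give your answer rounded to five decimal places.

Δu = (2.5 − (-1))/8 = 0.4375.
Right endpoints: -0.5625, -0.125, 0.3125, 0.75, 1.1875, 1.625, 2.0625, 2.5.
f(-0.5625) = -15617/2048, f(-0.125) = -4.45703125, f(0.3125) = -7147/2048, f(0.75) = -3.71875, f(1.1875) = -8477/2048, f(1.625) = -3.74609375, f(2.0625) = -3143/2048, f(2.5) = 3.5.
Sum = Δu · [f(-0.5625) + f(-0.125) + f(0.3125) + ...].
Sum ≈ -11.02979.

-11.02979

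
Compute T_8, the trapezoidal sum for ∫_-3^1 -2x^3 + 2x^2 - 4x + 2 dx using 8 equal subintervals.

Δx = (1 − (-3))/8 = 0.5.
f(-3) = 86, f(-2.5) = 55.75, f(-2) = 34, f(-1.5) = 19.25, f(-1) = 10, f(-0.5) = 4.75, f(0) = 2, f(0.5) = 0.25, f(1) = -2.
T_8 = (Δx/2)·[f(x_0) + 2f(x_1) + ... + 2f(x_{7}) + f(x_8)].
Sum = 84.

84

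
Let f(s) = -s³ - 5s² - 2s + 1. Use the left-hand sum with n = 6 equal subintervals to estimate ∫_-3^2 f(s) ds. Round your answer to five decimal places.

-25.77546

Δs = (2 − (-3))/6 = 5/6.
Left endpoints: -3, -13/6, -4/3, -0.5, 1/3, 7/6.
f(-3) = -11, f(-13/6) = -1721/216, f(-4/3) = -77/27, f(-0.5) = 0.875, f(1/3) = -7/27, f(7/6) = -2101/216.
Sum = Δs · [f(-3) + f(-13/6) + f(-4/3) + ...].
Sum ≈ -25.77546.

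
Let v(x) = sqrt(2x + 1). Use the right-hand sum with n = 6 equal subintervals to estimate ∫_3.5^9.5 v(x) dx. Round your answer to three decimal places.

Δx = (9.5 − 3.5)/6 = 1.
Right endpoints: 4.5, 5.5, 6.5, 7.5, 8.5, 9.5.
v(4.5) ≈ 3.162, v(5.5) ≈ 3.464, v(6.5) ≈ 3.742, v(7.5) ≈ 4.000, v(8.5) ≈ 4.243, v(9.5) ≈ 4.472.
Sum = Δx · [v(4.5) + v(5.5) + v(6.5) + ...].
Sum ≈ 23.083.

23.083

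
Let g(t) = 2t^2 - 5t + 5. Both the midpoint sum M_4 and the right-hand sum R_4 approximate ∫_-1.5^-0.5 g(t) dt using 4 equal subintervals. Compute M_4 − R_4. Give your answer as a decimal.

M_4 = 12.15625.
R_4 = 11.0625.
M_4 − R_4 = 1.09375.

1.09375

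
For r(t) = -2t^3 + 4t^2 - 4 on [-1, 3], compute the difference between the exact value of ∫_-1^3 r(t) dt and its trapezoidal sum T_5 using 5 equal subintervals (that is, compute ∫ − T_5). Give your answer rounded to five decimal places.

0.85333

Exact integral: ∫_-1^3 r(t) dt ≈ -18.6666667.
T_5 = -19.52.
Error ≈ -18.6666667 − (-19.52) ≈ 0.85333.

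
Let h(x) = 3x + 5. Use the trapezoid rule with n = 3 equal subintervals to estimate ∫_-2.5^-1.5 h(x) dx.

-1

Δx = (-1.5 − (-2.5))/3 = 1/3.
h(-2.5) = -2.5, h(-13/6) = -1.5, h(-11/6) = -0.5, h(-1.5) = 0.5.
T_3 = (Δx/2)·[h(x_0) + 2h(x_1) + 2h(x_2) + h(x_3)].
Sum = -1.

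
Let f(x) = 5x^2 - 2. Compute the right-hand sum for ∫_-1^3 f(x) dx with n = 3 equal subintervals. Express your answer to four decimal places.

Δx = (3 − (-1))/3 = 4/3.
Right endpoints: 1/3, 5/3, 3.
f(1/3) = -13/9, f(5/3) = 107/9, f(3) = 43.
Sum = Δx · [f(1/3) + f(5/3) + f(3)].
Sum ≈ 71.2593.

71.2593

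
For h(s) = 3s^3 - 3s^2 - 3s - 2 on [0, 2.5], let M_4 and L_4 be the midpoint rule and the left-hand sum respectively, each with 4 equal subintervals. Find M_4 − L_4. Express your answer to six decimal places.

4.431152

M_4 ≈ -1.37451172.
L_4 ≈ -5.80566406.
M_4 − L_4 ≈ 4.431152.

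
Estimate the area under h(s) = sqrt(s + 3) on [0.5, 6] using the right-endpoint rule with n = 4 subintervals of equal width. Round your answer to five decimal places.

Δs = (6 − 0.5)/4 = 1.375.
Right endpoints: 1.875, 3.25, 4.625, 6.
h(1.875) ≈ 2.20794, h(3.25) ≈ 2.50000, h(4.625) ≈ 2.76134, h(6) ≈ 3.00000.
Sum = Δs · [h(1.875) + h(3.25) + h(4.625) + h(6)].
Sum ≈ 14.39526.

14.39526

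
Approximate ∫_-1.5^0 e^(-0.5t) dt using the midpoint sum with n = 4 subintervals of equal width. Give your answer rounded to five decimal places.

2.23073

Δt = (0 − (-1.5))/4 = 0.375.
Midpoints: -1.3125, -0.9375, -0.5625, -0.1875.
f(-1.3125) ≈ 1.92755, f(-0.9375) ≈ 1.59800, f(-0.5625) ≈ 1.32478, f(-0.1875) ≈ 1.09829.
Sum = Δt · [f(-1.3125) + f(-0.9375) + f(-0.5625) + f(-0.1875)].
Sum ≈ 2.23073.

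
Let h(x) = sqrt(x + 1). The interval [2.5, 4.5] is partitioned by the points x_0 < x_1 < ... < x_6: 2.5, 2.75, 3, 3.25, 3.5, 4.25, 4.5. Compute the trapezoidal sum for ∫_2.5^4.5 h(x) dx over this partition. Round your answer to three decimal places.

Subinterval widths: 0.25, 0.25, 0.25, 0.25, 0.75, 0.25.
h(2.5) ≈ 1.871, h(2.75) ≈ 1.936, h(3) ≈ 2.000, h(3.25) ≈ 2.062, h(3.5) ≈ 2.121, h(4.25) ≈ 2.291, h(4.5) ≈ 2.345.
On each subinterval the trapezoid contributes (Δx_i/2)·[h(x_{i-1}) + h(x_i)].
Sum ≈ 4.233.

4.233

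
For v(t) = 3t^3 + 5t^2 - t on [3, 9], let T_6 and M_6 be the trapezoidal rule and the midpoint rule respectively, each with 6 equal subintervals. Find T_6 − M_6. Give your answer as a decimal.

T_6 = 6053.
M_6 = 5964.5.
T_6 − M_6 = 88.5.

88.5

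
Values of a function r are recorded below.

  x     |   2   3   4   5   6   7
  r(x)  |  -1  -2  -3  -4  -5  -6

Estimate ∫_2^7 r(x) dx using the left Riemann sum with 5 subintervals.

Δx = 1.
Sum = 1·[(-1) + (-2) + (-3) + (-4) + (-5)] = -15.

-15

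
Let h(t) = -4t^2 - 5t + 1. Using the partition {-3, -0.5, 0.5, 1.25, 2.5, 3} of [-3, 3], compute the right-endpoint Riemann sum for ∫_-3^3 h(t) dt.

Subinterval widths: 2.5, 1, 0.75, 1.25, 0.5.
Right endpoints: -0.5, 0.5, 1.25, 2.5, 3.
h(-0.5) = 2.5, h(0.5) = -2.5, h(1.25) = -11.5, h(2.5) = -36.5, h(3) = -50.
Sum = Σ Δt_i · h(t_i).
Sum = -75.5.

-75.5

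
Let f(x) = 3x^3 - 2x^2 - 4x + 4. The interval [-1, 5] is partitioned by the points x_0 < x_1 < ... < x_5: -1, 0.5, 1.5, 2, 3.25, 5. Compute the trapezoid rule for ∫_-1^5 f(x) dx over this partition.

Subinterval widths: 1.5, 1, 0.5, 1.25, 1.75.
f(-1) = 3, f(0.5) = 1.875, f(1.5) = 3.625, f(2) = 12, f(3.25) = 72.859375, f(5) = 309.
On each subinterval the trapezoid contributes (Δx_i/2)·[f(x_{i-1}) + f(x_i)].
Sum = 397.4765625.

397.4765625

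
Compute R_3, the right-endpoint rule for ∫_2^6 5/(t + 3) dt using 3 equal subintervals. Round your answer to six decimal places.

2.662938

Δt = (6 − 2)/3 = 4/3.
Right endpoints: 10/3, 14/3, 6.
f(10/3) = 15/19, f(14/3) = 15/23, f(6) = 5/9.
Sum = Δt · [f(10/3) + f(14/3) + f(6)].
Sum ≈ 2.662938.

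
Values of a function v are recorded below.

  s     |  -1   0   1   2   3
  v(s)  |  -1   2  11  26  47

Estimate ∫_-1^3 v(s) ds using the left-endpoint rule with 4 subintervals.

Δs = 1.
Sum = 1·[(-1) + 2 + 11 + 26] = 38.

38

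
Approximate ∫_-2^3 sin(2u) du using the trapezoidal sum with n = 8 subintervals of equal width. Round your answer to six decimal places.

-0.698999

Δu = (3 − (-2))/8 = 0.625.
f(-2) ≈ 0.756802, f(-1.375) ≈ -0.381661, f(-0.75) ≈ -0.997495, f(-0.125) ≈ -0.247404, f(0.5) ≈ 0.841471, f(1.125) ≈ 0.778073, f(1.75) ≈ -0.350783, f(2.375) ≈ -0.999293, f(3) ≈ -0.279415.
T_8 = (Δu/2)·[f(u_0) + 2f(u_1) + ... + 2f(u_{7}) + f(u_8)].
Sum ≈ -0.698999.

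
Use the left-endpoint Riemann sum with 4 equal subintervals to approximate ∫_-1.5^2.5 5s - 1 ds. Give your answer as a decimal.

-4

Δs = (2.5 − (-1.5))/4 = 1.
Left endpoints: -1.5, -0.5, 0.5, 1.5.
f(-1.5) = -8.5, f(-0.5) = -3.5, f(0.5) = 1.5, f(1.5) = 6.5.
Sum = Δs · [f(-1.5) + f(-0.5) + f(0.5) + f(1.5)].
Sum = -4.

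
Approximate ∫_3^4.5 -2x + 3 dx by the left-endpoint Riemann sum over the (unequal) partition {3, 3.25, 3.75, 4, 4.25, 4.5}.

Subinterval widths: 0.25, 0.5, 0.25, 0.25, 0.25.
Left endpoints: 3, 3.25, 3.75, 4, 4.25.
f(3) = -3, f(3.25) = -3.5, f(3.75) = -4.5, f(4) = -5, f(4.25) = -5.5.
Sum = Σ Δx_i · f(x_i).
Sum = -6.25.

-6.25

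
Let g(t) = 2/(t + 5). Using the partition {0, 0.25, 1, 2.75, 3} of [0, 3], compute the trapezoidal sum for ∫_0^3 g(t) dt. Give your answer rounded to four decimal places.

Subinterval widths: 0.25, 0.75, 1.75, 0.25.
g(0) = 0.4, g(0.25) = 8/21, g(1) = 1/3, g(2.75) = 8/31, g(3) = 0.25.
On each subinterval the trapezoid contributes (Δt_i/2)·[g(t_{i-1}) + g(t_i)].
Sum ≈ 0.9465.

0.9465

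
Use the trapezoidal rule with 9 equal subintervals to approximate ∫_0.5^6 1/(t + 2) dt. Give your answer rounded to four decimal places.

Δt = (6 − 0.5)/9 = 11/18.
f(0.5) = 0.4, f(10/9) = 9/28, f(31/18) = 18/67, f(7/3) = 3/13, f(53/18) = 18/89, f(32/9) = 0.18, f(25/6) = 6/37, f(43/9) = 9/61, f(97/18) = 18/133, f(6) = 0.125.
T_9 = (Δt/2)·[f(t_0) + 2f(t_1) + ... + 2f(t_{8}) + f(t_9)].
Sum ≈ 1.1676.

1.1676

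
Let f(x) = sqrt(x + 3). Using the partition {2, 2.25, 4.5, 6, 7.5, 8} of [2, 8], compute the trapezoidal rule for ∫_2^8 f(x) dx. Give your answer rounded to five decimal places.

16.84804

Subinterval widths: 0.25, 2.25, 1.5, 1.5, 0.5.
f(2) ≈ 2.23607, f(2.25) ≈ 2.29129, f(4.5) ≈ 2.73861, f(6) ≈ 3.00000, f(7.5) ≈ 3.24037, f(8) ≈ 3.31662.
On each subinterval the trapezoid contributes (Δx_i/2)·[f(x_{i-1}) + f(x_i)].
Sum ≈ 16.84804.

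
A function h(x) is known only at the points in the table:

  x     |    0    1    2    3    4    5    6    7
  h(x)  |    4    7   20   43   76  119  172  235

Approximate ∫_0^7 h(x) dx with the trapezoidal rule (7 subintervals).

Δx = 1.
T_7 = (1/2)·[4 + 2·7 + 2·20 + 2·43 + 2·76 + 2·119 + 2·172 + 235] = 556.5.

556.5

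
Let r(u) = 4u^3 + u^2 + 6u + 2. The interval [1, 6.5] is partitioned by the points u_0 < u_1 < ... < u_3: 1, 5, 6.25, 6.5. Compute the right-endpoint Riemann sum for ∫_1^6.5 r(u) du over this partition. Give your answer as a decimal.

Subinterval widths: 4, 1.25, 0.25.
Right endpoints: 5, 6.25, 6.5.
r(5) = 557, r(6.25) = 1055.125, r(6.5) = 1181.75.
Sum = Σ Δu_i · r(u_i).
Sum = 3842.34375.

3842.34375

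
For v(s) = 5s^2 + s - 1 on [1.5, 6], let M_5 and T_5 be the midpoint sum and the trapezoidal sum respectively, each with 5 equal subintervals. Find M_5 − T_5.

M_5 = 365.23125.
T_5 = 369.7875.
M_5 − T_5 = -4.55625.

-4.55625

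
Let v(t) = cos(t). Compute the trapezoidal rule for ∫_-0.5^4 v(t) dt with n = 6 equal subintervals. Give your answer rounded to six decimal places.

Δt = (4 − (-0.5))/6 = 0.75.
v(-0.5) ≈ 0.877583, v(0.25) ≈ 0.968912, v(1) ≈ 0.540302, v(1.75) ≈ -0.178246, v(2.5) ≈ -0.801144, v(3.25) ≈ -0.994130, v(4) ≈ -0.653644.
T_6 = (Δt/2)·[v(t_0) + 2v(t_1) + ... + 2v(t_{5}) + v(t_6)].
Sum ≈ -0.264251.

-0.264251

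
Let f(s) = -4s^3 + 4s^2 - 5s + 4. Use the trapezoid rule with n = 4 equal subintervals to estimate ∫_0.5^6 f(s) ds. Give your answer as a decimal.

Δs = (6 − 0.5)/4 = 1.375.
f(0.5) = 2, f(1.875) = -17.6796875, f(3.25) = -107.3125, f(4.625) = -329.2890625, f(6) = -746.
T_4 = (Δs/2)·[f(s_0) + 2f(s_1) + 2f(s_2) + 2f(s_3) + f(s_4)].
Sum = -1136.13671875.

-1136.13671875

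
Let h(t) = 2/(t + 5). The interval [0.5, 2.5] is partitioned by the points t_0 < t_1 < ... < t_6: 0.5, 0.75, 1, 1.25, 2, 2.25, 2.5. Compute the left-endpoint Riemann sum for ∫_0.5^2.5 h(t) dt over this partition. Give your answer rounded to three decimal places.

Subinterval widths: 0.25, 0.25, 0.25, 0.75, 0.25, 0.25.
Left endpoints: 0.5, 0.75, 1, 1.25, 2, 2.25.
h(0.5) = 4/11, h(0.75) = 8/23, h(1) = 1/3, h(1.25) = 0.32, h(2) = 2/7, h(2.25) = 8/29.
Sum = Σ Δt_i · h(t_i).
Sum ≈ 0.642.

0.642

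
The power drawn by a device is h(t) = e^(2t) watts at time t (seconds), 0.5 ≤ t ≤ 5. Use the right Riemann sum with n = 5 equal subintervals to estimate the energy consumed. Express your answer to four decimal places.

Δt = (5 − 0.5)/5 = 0.9.
Right endpoints: 1.4, 2.3, 3.2, 4.1, 5.
h(1.4) ≈ 16.4446, h(2.3) ≈ 99.4843, h(3.2) ≈ 601.8450, h(4.1) ≈ 3640.9503, h(5) ≈ 22026.4658.
Sum = Δt · [h(1.4) + h(2.3) + h(3.2) + h(4.1) + h(5)].
Sum ≈ 23746.6711.

23746.6711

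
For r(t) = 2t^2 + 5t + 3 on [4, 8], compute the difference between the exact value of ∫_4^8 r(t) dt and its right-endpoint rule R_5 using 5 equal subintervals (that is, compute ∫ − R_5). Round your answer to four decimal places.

Exact integral: ∫_4^8 r(t) dt ≈ 430.666667.
R_5 = 477.92.
Error ≈ 430.666667 − 477.92 ≈ -47.2533.

-47.2533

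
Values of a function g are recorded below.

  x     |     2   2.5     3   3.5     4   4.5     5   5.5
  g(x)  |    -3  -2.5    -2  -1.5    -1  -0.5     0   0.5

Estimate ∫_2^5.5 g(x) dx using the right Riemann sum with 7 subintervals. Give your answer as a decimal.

Δx = 0.5.
Sum = 0.5·[(-2.5) + (-2) + (-1.5) + (-1) + (-0.5) + 0 + 0.5] = -3.5.

-3.5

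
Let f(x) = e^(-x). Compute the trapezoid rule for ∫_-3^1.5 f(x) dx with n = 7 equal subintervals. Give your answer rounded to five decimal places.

20.54178

Δx = (1.5 − (-3))/7 = 9/14.
f(-3) ≈ 20.08554, f(-33/14) ≈ 10.56073, f(-12/7) ≈ 5.55271, f(-15/14) ≈ 2.91955, f(-3/7) ≈ 1.53506, f(3/14) ≈ 0.80712, f(6/7) ≈ 0.42437, f(1.5) ≈ 0.22313.
T_7 = (Δx/2)·[f(x_0) + 2f(x_1) + ... + 2f(x_{6}) + f(x_7)].
Sum ≈ 20.54178.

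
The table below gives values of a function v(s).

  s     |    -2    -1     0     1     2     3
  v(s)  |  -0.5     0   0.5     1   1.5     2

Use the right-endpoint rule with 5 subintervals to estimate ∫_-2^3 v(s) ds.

Δs = 1.
Sum = 1·[0 + 0.5 + 1 + 1.5 + 2] = 5.

5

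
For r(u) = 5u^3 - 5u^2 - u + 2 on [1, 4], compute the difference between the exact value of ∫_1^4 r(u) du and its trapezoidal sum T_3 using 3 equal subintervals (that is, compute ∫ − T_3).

Exact integral: ∫_1^4 r(u) du = 212.25.
T_3 = 228.5.
Error = 212.25 − 228.5 = -16.25.

-16.25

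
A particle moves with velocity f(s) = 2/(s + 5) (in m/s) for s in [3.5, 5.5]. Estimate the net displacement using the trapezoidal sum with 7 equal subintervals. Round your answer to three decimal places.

0.423

Δs = (5.5 − 3.5)/7 = 2/7.
f(3.5) = 4/17, f(53/14) = 28/123, f(57/14) = 28/127, f(61/14) = 28/131, f(65/14) = 28/135, f(69/14) = 28/139, f(73/14) = 28/143, f(5.5) = 4/21.
T_7 = (Δs/2)·[f(s_0) + 2f(s_1) + ... + 2f(s_{6}) + f(s_7)].
Sum ≈ 0.423.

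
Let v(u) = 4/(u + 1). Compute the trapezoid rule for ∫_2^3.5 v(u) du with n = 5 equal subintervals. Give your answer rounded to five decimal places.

Δu = (3.5 − 2)/5 = 0.3.
v(2) = 4/3, v(2.3) = 40/33, v(2.6) = 10/9, v(2.9) = 40/39, v(3.2) = 20/21, v(3.5) = 8/9.
T_5 = (Δu/2)·[v(u_0) + 2v(u_1) + ... + 2v(u_{4}) + v(u_5)].
Sum ≈ 1.62371.

1.62371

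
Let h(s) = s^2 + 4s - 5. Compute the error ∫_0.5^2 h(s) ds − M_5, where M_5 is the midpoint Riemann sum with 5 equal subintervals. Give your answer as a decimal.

0.01125

Exact integral: ∫_0.5^2 h(s) ds = 2.625.
M_5 = 2.61375.
Error = 2.625 − 2.61375 = 0.01125.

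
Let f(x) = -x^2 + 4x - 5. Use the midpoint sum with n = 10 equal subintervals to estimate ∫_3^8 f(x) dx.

Δx = (8 − 3)/10 = 0.5.
Midpoints: 3.25, 3.75, 4.25, 4.75, 5.25, 5.75, 6.25, 6.75, 7.25, 7.75.
f(3.25) = -2.5625, f(3.75) = -4.0625, f(4.25) = -6.0625, f(4.75) = -8.5625, f(5.25) = -11.5625, f(5.75) = -15.0625, f(6.25) = -19.0625, f(6.75) = -23.5625, f(7.25) = -28.5625, f(7.75) = -34.0625.
Sum = Δx · [f(3.25) + f(3.75) + f(4.25) + ...].
Sum = -76.5625.

-76.5625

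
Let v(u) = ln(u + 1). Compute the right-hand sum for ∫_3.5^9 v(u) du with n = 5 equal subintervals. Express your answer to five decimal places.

Δu = (9 − 3.5)/5 = 1.1.
Right endpoints: 4.6, 5.7, 6.8, 7.9, 9.
v(4.6) ≈ 1.72277, v(5.7) ≈ 1.90211, v(6.8) ≈ 2.05412, v(7.9) ≈ 2.18605, v(9) ≈ 2.30259.
Sum = Δu · [v(4.6) + v(5.7) + v(6.8) + v(7.9) + v(9)].
Sum ≈ 11.18440.

11.18440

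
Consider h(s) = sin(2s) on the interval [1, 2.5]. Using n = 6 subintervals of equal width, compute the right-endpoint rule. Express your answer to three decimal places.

Δs = (2.5 − 1)/6 = 0.25.
Right endpoints: 1.25, 1.5, 1.75, 2, 2.25, 2.5.
h(1.25) ≈ 0.598, h(1.5) ≈ 0.141, h(1.75) ≈ -0.351, h(2) ≈ -0.757, h(2.25) ≈ -0.978, h(2.5) ≈ -0.959.
Sum = Δs · [h(1.25) + h(1.5) + h(1.75) + ...].
Sum ≈ -0.576.

-0.576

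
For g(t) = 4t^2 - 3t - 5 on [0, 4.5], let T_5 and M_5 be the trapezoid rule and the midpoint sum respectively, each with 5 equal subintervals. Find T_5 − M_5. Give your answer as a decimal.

3.645

T_5 = 71.055.
M_5 = 67.41.
T_5 − M_5 = 3.645.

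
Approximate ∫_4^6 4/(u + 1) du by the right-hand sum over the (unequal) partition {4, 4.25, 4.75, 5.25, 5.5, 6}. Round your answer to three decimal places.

1.298

Subinterval widths: 0.25, 0.5, 0.5, 0.25, 0.5.
Right endpoints: 4.25, 4.75, 5.25, 5.5, 6.
f(4.25) = 16/21, f(4.75) = 16/23, f(5.25) = 0.64, f(5.5) = 8/13, f(6) = 4/7.
Sum = Σ Δu_i · f(u_i).
Sum ≈ 1.298.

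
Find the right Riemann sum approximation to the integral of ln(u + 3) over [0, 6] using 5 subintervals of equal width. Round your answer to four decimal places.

11.1119

Δu = (6 − 0)/5 = 1.2.
Right endpoints: 1.2, 2.4, 3.6, 4.8, 6.
f(1.2) ≈ 1.4351, f(2.4) ≈ 1.6864, f(3.6) ≈ 1.8871, f(4.8) ≈ 2.0541, f(6) ≈ 2.1972.
Sum = Δu · [f(1.2) + f(2.4) + f(3.6) + f(4.8) + f(6)].
Sum ≈ 11.1119.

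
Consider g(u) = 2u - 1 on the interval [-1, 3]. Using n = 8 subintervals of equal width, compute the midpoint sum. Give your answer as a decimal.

4

Δu = (3 − (-1))/8 = 0.5.
Midpoints: -0.75, -0.25, 0.25, 0.75, 1.25, 1.75, 2.25, 2.75.
g(-0.75) = -2.5, g(-0.25) = -1.5, g(0.25) = -0.5, g(0.75) = 0.5, g(1.25) = 1.5, g(1.75) = 2.5, g(2.25) = 3.5, g(2.75) = 4.5.
Sum = Δu · [g(-0.75) + g(-0.25) + g(0.25) + ...].
Sum = 4.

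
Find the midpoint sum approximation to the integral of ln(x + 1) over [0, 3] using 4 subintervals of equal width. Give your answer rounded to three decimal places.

2.562

Δx = (3 − 0)/4 = 0.75.
Midpoints: 0.375, 1.125, 1.875, 2.625.
f(0.375) ≈ 0.318, f(1.125) ≈ 0.754, f(1.875) ≈ 1.056, f(2.625) ≈ 1.288.
Sum = Δx · [f(0.375) + f(1.125) + f(1.875) + f(2.625)].
Sum ≈ 2.562.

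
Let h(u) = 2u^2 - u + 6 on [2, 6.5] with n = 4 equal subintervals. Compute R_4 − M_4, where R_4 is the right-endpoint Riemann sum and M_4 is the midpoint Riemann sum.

43.34765625

R_4 = 228.0234375.
M_4 = 184.67578125.
R_4 − M_4 = 43.34765625.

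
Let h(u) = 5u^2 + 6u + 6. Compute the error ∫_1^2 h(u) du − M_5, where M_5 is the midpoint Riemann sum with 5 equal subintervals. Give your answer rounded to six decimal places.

0.016667

Exact integral: ∫_1^2 h(u) du ≈ 26.66666667.
M_5 = 26.65.
Error ≈ 26.66666667 − 26.65 ≈ 0.016667.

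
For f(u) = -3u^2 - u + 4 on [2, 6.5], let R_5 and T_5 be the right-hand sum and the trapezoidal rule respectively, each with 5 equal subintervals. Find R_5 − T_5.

-53.6625

R_5 = -323.235.
T_5 = -269.5725.
R_5 − T_5 = -53.6625.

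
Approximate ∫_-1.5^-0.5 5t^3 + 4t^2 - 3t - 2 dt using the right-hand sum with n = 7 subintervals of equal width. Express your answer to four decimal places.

-0.5791

Δt = (-0.5 − (-1.5))/7 = 1/7.
Right endpoints: -19/14, -17/14, -15/14, -13/14, -11/14, -9/14, -0.5.
f(-19/14) = -8395/2744, f(-17/14) = -3873/2744, f(-15/14) = -943/2744, f(-13/14) = 635/2744, f(-11/14) = 1101/2744, f(-9/14) = 695/2744, f(-0.5) = -0.125.
Sum = Δt · [f(-19/14) + f(-17/14) + f(-15/14) + ...].
Sum ≈ -0.5791.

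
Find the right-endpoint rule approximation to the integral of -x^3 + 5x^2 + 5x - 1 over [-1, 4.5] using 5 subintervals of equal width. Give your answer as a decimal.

111.0175

Δx = (4.5 − (-1))/5 = 1.1.
Right endpoints: 0.1, 1.2, 2.3, 3.4, 4.5.
f(0.1) = -0.451, f(1.2) = 10.472, f(2.3) = 24.783, f(3.4) = 34.496, f(4.5) = 31.625.
Sum = Δx · [f(0.1) + f(1.2) + f(2.3) + f(3.4) + f(4.5)].
Sum = 111.0175.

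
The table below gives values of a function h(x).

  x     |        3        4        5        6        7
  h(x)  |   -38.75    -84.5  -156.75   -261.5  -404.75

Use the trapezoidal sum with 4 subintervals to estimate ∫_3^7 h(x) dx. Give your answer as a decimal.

-724.5

Δx = 1.
T_4 = (1/2)·[(-38.75) + 2·(-84.5) + 2·(-156.75) + 2·(-261.5) + (-404.75)] = -724.5.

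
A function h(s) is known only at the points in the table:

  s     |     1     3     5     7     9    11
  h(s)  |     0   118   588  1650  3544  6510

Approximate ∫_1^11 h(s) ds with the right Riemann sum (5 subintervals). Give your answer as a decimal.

24820

Δs = 2.
Sum = 2·[118 + 588 + 1650 + 3544 + 6510] = 24820.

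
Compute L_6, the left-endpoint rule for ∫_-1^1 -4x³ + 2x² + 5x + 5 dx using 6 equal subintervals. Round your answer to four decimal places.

Δx = (1 − (-1))/6 = 1/3.
Left endpoints: -1, -2/3, -1/3, 0, 1/3, 2/3.
f(-1) = 6, f(-2/3) = 101/27, f(-1/3) = 100/27, f(0) = 5, f(1/3) = 182/27, f(2/3) = 217/27.
Sum = Δx · [f(-1) + f(-2/3) + f(-1/3) + ...].
Sum ≈ 11.0741.

11.0741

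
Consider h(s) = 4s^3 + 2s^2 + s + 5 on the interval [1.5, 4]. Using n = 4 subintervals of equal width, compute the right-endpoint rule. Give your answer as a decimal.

401.58203125

Δs = (4 − 1.5)/4 = 0.625.
Right endpoints: 2.125, 2.75, 3.375, 4.
h(2.125) = 54.5390625, h(2.75) = 106.0625, h(3.375) = 184.9296875, h(4) = 297.
Sum = Δs · [h(2.125) + h(2.75) + h(3.375) + h(4)].
Sum = 401.58203125.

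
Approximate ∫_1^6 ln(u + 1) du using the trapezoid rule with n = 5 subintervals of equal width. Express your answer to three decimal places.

7.206

Δu = (6 − 1)/5 = 1.
f(1) ≈ 0.693, f(2) ≈ 1.099, f(3) ≈ 1.386, f(4) ≈ 1.609, f(5) ≈ 1.792, f(6) ≈ 1.946.
T_5 = (Δu/2)·[f(u_0) + 2f(u_1) + ... + 2f(u_{4}) + f(u_5)].
Sum ≈ 7.206.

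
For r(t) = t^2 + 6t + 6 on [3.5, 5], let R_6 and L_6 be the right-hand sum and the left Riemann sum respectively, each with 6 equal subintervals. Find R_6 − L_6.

R_6 = 77.359375.
L_6 = 71.921875.
R_6 − L_6 = 5.4375.

5.4375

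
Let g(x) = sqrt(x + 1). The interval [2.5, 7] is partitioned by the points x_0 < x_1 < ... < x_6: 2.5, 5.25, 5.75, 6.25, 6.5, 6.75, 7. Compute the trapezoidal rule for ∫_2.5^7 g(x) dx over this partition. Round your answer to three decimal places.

Subinterval widths: 2.75, 0.5, 0.5, 0.25, 0.25, 0.25.
g(2.5) ≈ 1.871, g(5.25) ≈ 2.500, g(5.75) ≈ 2.598, g(6.25) ≈ 2.693, g(6.5) ≈ 2.739, g(6.75) ≈ 2.784, g(7) ≈ 2.828.
On each subinterval the trapezoid contributes (Δx_i/2)·[g(x_{i-1}) + g(x_i)].
Sum ≈ 10.678.

10.678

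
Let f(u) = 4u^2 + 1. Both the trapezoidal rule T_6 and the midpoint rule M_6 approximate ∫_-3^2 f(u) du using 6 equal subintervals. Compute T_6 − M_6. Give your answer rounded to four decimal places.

3.4722

T_6 ≈ 53.981481.
M_6 ≈ 50.509259.
T_6 − M_6 ≈ 3.4722.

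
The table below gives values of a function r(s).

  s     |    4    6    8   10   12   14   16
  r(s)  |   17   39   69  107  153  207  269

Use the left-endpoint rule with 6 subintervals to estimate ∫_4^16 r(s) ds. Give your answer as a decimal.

1184

Δs = 2.
Sum = 2·[17 + 39 + 69 + 107 + 153 + 207] = 1184.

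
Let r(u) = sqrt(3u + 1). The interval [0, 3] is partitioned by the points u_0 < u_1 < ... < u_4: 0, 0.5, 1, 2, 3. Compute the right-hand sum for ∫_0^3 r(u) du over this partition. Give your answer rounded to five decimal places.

Subinterval widths: 0.5, 0.5, 1, 1.
Right endpoints: 0.5, 1, 2, 3.
r(0.5) ≈ 1.58114, r(1) ≈ 2.00000, r(2) ≈ 2.64575, r(3) ≈ 3.16228.
Sum = Σ Δu_i · r(u_i).
Sum ≈ 7.59860.

7.59860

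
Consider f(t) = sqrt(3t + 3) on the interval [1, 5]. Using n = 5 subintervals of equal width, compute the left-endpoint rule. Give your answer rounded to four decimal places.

12.9736

Δt = (5 − 1)/5 = 0.8.
Left endpoints: 1, 1.8, 2.6, 3.4, 4.2.
f(1) ≈ 2.4495, f(1.8) ≈ 2.8983, f(2.6) ≈ 3.2863, f(3.4) ≈ 3.6332, f(4.2) ≈ 3.9497.
Sum = Δt · [f(1) + f(1.8) + f(2.6) + f(3.4) + f(4.2)].
Sum ≈ 12.9736.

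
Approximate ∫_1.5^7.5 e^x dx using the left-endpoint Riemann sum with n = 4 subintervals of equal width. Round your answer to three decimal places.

Δx = (7.5 − 1.5)/4 = 1.5.
Left endpoints: 1.5, 3, 4.5, 6.
f(1.5) ≈ 4.482, f(3) ≈ 20.086, f(4.5) ≈ 90.017, f(6) ≈ 403.429.
Sum = Δx · [f(1.5) + f(3) + f(4.5) + f(6)].
Sum ≈ 777.020.

777.020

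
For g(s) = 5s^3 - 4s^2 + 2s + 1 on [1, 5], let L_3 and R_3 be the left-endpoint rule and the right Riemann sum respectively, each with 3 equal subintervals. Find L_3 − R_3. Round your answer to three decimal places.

L_3 ≈ 336.59259.
R_3 ≈ 1045.92593.
L_3 − R_3 ≈ -709.333.

-709.333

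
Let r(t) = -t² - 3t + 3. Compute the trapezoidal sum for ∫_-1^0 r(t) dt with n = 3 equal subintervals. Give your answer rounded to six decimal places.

4.148148

Δt = (0 − (-1))/3 = 1/3.
r(-1) = 5, r(-2/3) = 41/9, r(-1/3) = 35/9, r(0) = 3.
T_3 = (Δt/2)·[r(t_0) + 2r(t_1) + 2r(t_2) + r(t_3)].
Sum ≈ 4.148148.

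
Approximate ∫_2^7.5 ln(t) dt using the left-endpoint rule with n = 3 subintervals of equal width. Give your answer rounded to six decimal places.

6.914385

Δt = (7.5 − 2)/3 = 11/6.
Left endpoints: 2, 23/6, 17/3.
f(2) ≈ 0.693147, f(23/6) ≈ 1.343735, f(17/3) ≈ 1.734601.
Sum = Δt · [f(2) + f(23/6) + f(17/3)].
Sum ≈ 6.914385.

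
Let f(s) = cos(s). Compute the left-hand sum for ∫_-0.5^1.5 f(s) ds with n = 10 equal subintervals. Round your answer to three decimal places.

Δs = (1.5 − (-0.5))/10 = 0.2.
Left endpoints: -0.5, -0.3, -0.1, 0.1, 0.3, 0.5, 0.7, 0.9, 1.1, 1.3.
f(-0.5) ≈ 0.878, f(-0.3) ≈ 0.955, f(-0.1) ≈ 0.995, f(0.1) ≈ 0.995, f(0.3) ≈ 0.955, f(0.5) ≈ 0.878, f(0.7) ≈ 0.765, f(0.9) ≈ 0.622, f(1.1) ≈ 0.454, f(1.3) ≈ 0.267.
Sum = Δs · [f(-0.5) + f(-0.3) + f(-0.1) + ...].
Sum ≈ 1.553.

1.553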